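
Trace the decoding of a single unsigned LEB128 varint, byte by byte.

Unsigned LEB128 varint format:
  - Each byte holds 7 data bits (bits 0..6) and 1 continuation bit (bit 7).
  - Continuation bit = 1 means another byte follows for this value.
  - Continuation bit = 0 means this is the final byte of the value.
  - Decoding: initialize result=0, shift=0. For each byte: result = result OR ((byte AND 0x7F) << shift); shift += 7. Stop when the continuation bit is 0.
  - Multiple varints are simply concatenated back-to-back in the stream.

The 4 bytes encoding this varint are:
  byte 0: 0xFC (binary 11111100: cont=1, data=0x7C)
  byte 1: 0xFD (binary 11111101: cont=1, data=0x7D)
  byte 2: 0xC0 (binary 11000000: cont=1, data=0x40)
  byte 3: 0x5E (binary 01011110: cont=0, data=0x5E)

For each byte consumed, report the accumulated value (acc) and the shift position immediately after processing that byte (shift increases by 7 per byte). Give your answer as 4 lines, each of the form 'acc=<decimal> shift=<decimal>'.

Answer: acc=124 shift=7
acc=16124 shift=14
acc=1064700 shift=21
acc=198196988 shift=28

Derivation:
byte 0=0xFC: payload=0x7C=124, contrib = 124<<0 = 124; acc -> 124, shift -> 7
byte 1=0xFD: payload=0x7D=125, contrib = 125<<7 = 16000; acc -> 16124, shift -> 14
byte 2=0xC0: payload=0x40=64, contrib = 64<<14 = 1048576; acc -> 1064700, shift -> 21
byte 3=0x5E: payload=0x5E=94, contrib = 94<<21 = 197132288; acc -> 198196988, shift -> 28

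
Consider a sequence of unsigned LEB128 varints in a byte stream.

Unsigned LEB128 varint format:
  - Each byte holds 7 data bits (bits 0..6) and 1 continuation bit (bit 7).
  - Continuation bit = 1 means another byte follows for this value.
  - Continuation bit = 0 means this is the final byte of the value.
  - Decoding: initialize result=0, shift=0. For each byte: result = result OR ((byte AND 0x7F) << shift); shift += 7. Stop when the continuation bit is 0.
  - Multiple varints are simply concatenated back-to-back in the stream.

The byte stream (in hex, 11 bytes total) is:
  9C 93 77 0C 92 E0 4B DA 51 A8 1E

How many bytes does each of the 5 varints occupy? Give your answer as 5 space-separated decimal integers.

Answer: 3 1 3 2 2

Derivation:
  byte[0]=0x9C cont=1 payload=0x1C=28: acc |= 28<<0 -> acc=28 shift=7
  byte[1]=0x93 cont=1 payload=0x13=19: acc |= 19<<7 -> acc=2460 shift=14
  byte[2]=0x77 cont=0 payload=0x77=119: acc |= 119<<14 -> acc=1952156 shift=21 [end]
Varint 1: bytes[0:3] = 9C 93 77 -> value 1952156 (3 byte(s))
  byte[3]=0x0C cont=0 payload=0x0C=12: acc |= 12<<0 -> acc=12 shift=7 [end]
Varint 2: bytes[3:4] = 0C -> value 12 (1 byte(s))
  byte[4]=0x92 cont=1 payload=0x12=18: acc |= 18<<0 -> acc=18 shift=7
  byte[5]=0xE0 cont=1 payload=0x60=96: acc |= 96<<7 -> acc=12306 shift=14
  byte[6]=0x4B cont=0 payload=0x4B=75: acc |= 75<<14 -> acc=1241106 shift=21 [end]
Varint 3: bytes[4:7] = 92 E0 4B -> value 1241106 (3 byte(s))
  byte[7]=0xDA cont=1 payload=0x5A=90: acc |= 90<<0 -> acc=90 shift=7
  byte[8]=0x51 cont=0 payload=0x51=81: acc |= 81<<7 -> acc=10458 shift=14 [end]
Varint 4: bytes[7:9] = DA 51 -> value 10458 (2 byte(s))
  byte[9]=0xA8 cont=1 payload=0x28=40: acc |= 40<<0 -> acc=40 shift=7
  byte[10]=0x1E cont=0 payload=0x1E=30: acc |= 30<<7 -> acc=3880 shift=14 [end]
Varint 5: bytes[9:11] = A8 1E -> value 3880 (2 byte(s))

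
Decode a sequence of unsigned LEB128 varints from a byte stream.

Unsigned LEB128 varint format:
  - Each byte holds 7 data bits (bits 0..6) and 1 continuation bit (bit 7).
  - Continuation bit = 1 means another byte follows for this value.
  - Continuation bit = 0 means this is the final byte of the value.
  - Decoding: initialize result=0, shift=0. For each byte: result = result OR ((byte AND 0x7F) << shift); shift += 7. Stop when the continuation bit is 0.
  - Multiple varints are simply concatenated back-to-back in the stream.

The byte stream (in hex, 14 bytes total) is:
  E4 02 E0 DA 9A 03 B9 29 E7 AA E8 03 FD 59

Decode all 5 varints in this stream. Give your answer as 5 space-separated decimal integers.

  byte[0]=0xE4 cont=1 payload=0x64=100: acc |= 100<<0 -> acc=100 shift=7
  byte[1]=0x02 cont=0 payload=0x02=2: acc |= 2<<7 -> acc=356 shift=14 [end]
Varint 1: bytes[0:2] = E4 02 -> value 356 (2 byte(s))
  byte[2]=0xE0 cont=1 payload=0x60=96: acc |= 96<<0 -> acc=96 shift=7
  byte[3]=0xDA cont=1 payload=0x5A=90: acc |= 90<<7 -> acc=11616 shift=14
  byte[4]=0x9A cont=1 payload=0x1A=26: acc |= 26<<14 -> acc=437600 shift=21
  byte[5]=0x03 cont=0 payload=0x03=3: acc |= 3<<21 -> acc=6729056 shift=28 [end]
Varint 2: bytes[2:6] = E0 DA 9A 03 -> value 6729056 (4 byte(s))
  byte[6]=0xB9 cont=1 payload=0x39=57: acc |= 57<<0 -> acc=57 shift=7
  byte[7]=0x29 cont=0 payload=0x29=41: acc |= 41<<7 -> acc=5305 shift=14 [end]
Varint 3: bytes[6:8] = B9 29 -> value 5305 (2 byte(s))
  byte[8]=0xE7 cont=1 payload=0x67=103: acc |= 103<<0 -> acc=103 shift=7
  byte[9]=0xAA cont=1 payload=0x2A=42: acc |= 42<<7 -> acc=5479 shift=14
  byte[10]=0xE8 cont=1 payload=0x68=104: acc |= 104<<14 -> acc=1709415 shift=21
  byte[11]=0x03 cont=0 payload=0x03=3: acc |= 3<<21 -> acc=8000871 shift=28 [end]
Varint 4: bytes[8:12] = E7 AA E8 03 -> value 8000871 (4 byte(s))
  byte[12]=0xFD cont=1 payload=0x7D=125: acc |= 125<<0 -> acc=125 shift=7
  byte[13]=0x59 cont=0 payload=0x59=89: acc |= 89<<7 -> acc=11517 shift=14 [end]
Varint 5: bytes[12:14] = FD 59 -> value 11517 (2 byte(s))

Answer: 356 6729056 5305 8000871 11517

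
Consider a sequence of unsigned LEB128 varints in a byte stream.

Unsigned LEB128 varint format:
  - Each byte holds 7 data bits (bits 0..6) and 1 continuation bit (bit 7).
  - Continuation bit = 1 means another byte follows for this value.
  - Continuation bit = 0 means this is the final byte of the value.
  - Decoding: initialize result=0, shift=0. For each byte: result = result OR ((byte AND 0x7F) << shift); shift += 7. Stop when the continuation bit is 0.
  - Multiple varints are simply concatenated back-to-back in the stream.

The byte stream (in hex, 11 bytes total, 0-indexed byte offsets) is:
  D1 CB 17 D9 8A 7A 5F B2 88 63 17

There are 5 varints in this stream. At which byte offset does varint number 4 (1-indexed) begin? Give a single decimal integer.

  byte[0]=0xD1 cont=1 payload=0x51=81: acc |= 81<<0 -> acc=81 shift=7
  byte[1]=0xCB cont=1 payload=0x4B=75: acc |= 75<<7 -> acc=9681 shift=14
  byte[2]=0x17 cont=0 payload=0x17=23: acc |= 23<<14 -> acc=386513 shift=21 [end]
Varint 1: bytes[0:3] = D1 CB 17 -> value 386513 (3 byte(s))
  byte[3]=0xD9 cont=1 payload=0x59=89: acc |= 89<<0 -> acc=89 shift=7
  byte[4]=0x8A cont=1 payload=0x0A=10: acc |= 10<<7 -> acc=1369 shift=14
  byte[5]=0x7A cont=0 payload=0x7A=122: acc |= 122<<14 -> acc=2000217 shift=21 [end]
Varint 2: bytes[3:6] = D9 8A 7A -> value 2000217 (3 byte(s))
  byte[6]=0x5F cont=0 payload=0x5F=95: acc |= 95<<0 -> acc=95 shift=7 [end]
Varint 3: bytes[6:7] = 5F -> value 95 (1 byte(s))
  byte[7]=0xB2 cont=1 payload=0x32=50: acc |= 50<<0 -> acc=50 shift=7
  byte[8]=0x88 cont=1 payload=0x08=8: acc |= 8<<7 -> acc=1074 shift=14
  byte[9]=0x63 cont=0 payload=0x63=99: acc |= 99<<14 -> acc=1623090 shift=21 [end]
Varint 4: bytes[7:10] = B2 88 63 -> value 1623090 (3 byte(s))
  byte[10]=0x17 cont=0 payload=0x17=23: acc |= 23<<0 -> acc=23 shift=7 [end]
Varint 5: bytes[10:11] = 17 -> value 23 (1 byte(s))

Answer: 7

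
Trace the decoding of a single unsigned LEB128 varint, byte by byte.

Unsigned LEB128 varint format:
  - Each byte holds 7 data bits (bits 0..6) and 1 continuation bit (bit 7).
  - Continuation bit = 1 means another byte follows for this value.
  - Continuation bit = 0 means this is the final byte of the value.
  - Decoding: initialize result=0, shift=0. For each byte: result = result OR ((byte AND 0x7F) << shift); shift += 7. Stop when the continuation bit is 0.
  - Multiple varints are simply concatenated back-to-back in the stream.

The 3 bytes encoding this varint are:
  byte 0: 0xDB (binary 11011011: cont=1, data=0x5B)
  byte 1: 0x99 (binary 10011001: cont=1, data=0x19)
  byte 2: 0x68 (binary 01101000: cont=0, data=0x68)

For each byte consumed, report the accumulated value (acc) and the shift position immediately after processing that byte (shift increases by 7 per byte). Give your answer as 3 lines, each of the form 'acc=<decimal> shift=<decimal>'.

byte 0=0xDB: payload=0x5B=91, contrib = 91<<0 = 91; acc -> 91, shift -> 7
byte 1=0x99: payload=0x19=25, contrib = 25<<7 = 3200; acc -> 3291, shift -> 14
byte 2=0x68: payload=0x68=104, contrib = 104<<14 = 1703936; acc -> 1707227, shift -> 21

Answer: acc=91 shift=7
acc=3291 shift=14
acc=1707227 shift=21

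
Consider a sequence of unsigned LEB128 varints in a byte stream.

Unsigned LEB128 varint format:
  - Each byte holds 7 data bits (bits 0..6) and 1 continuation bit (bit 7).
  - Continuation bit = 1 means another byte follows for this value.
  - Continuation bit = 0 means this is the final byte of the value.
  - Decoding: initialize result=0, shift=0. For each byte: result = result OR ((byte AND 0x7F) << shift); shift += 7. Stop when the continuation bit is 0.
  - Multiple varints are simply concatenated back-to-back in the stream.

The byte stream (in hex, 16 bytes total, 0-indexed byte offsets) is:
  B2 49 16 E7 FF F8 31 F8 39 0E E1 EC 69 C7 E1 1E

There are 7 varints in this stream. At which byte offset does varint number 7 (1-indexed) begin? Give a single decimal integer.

Answer: 13

Derivation:
  byte[0]=0xB2 cont=1 payload=0x32=50: acc |= 50<<0 -> acc=50 shift=7
  byte[1]=0x49 cont=0 payload=0x49=73: acc |= 73<<7 -> acc=9394 shift=14 [end]
Varint 1: bytes[0:2] = B2 49 -> value 9394 (2 byte(s))
  byte[2]=0x16 cont=0 payload=0x16=22: acc |= 22<<0 -> acc=22 shift=7 [end]
Varint 2: bytes[2:3] = 16 -> value 22 (1 byte(s))
  byte[3]=0xE7 cont=1 payload=0x67=103: acc |= 103<<0 -> acc=103 shift=7
  byte[4]=0xFF cont=1 payload=0x7F=127: acc |= 127<<7 -> acc=16359 shift=14
  byte[5]=0xF8 cont=1 payload=0x78=120: acc |= 120<<14 -> acc=1982439 shift=21
  byte[6]=0x31 cont=0 payload=0x31=49: acc |= 49<<21 -> acc=104742887 shift=28 [end]
Varint 3: bytes[3:7] = E7 FF F8 31 -> value 104742887 (4 byte(s))
  byte[7]=0xF8 cont=1 payload=0x78=120: acc |= 120<<0 -> acc=120 shift=7
  byte[8]=0x39 cont=0 payload=0x39=57: acc |= 57<<7 -> acc=7416 shift=14 [end]
Varint 4: bytes[7:9] = F8 39 -> value 7416 (2 byte(s))
  byte[9]=0x0E cont=0 payload=0x0E=14: acc |= 14<<0 -> acc=14 shift=7 [end]
Varint 5: bytes[9:10] = 0E -> value 14 (1 byte(s))
  byte[10]=0xE1 cont=1 payload=0x61=97: acc |= 97<<0 -> acc=97 shift=7
  byte[11]=0xEC cont=1 payload=0x6C=108: acc |= 108<<7 -> acc=13921 shift=14
  byte[12]=0x69 cont=0 payload=0x69=105: acc |= 105<<14 -> acc=1734241 shift=21 [end]
Varint 6: bytes[10:13] = E1 EC 69 -> value 1734241 (3 byte(s))
  byte[13]=0xC7 cont=1 payload=0x47=71: acc |= 71<<0 -> acc=71 shift=7
  byte[14]=0xE1 cont=1 payload=0x61=97: acc |= 97<<7 -> acc=12487 shift=14
  byte[15]=0x1E cont=0 payload=0x1E=30: acc |= 30<<14 -> acc=504007 shift=21 [end]
Varint 7: bytes[13:16] = C7 E1 1E -> value 504007 (3 byte(s))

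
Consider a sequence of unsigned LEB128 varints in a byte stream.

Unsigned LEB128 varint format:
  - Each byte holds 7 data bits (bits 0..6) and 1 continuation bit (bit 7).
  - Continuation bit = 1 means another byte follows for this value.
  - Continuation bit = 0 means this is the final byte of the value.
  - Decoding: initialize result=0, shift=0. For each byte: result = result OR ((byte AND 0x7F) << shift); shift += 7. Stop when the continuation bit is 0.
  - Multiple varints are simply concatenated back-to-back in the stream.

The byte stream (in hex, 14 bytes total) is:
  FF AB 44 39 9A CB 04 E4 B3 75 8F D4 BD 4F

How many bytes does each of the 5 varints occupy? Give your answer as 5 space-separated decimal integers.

  byte[0]=0xFF cont=1 payload=0x7F=127: acc |= 127<<0 -> acc=127 shift=7
  byte[1]=0xAB cont=1 payload=0x2B=43: acc |= 43<<7 -> acc=5631 shift=14
  byte[2]=0x44 cont=0 payload=0x44=68: acc |= 68<<14 -> acc=1119743 shift=21 [end]
Varint 1: bytes[0:3] = FF AB 44 -> value 1119743 (3 byte(s))
  byte[3]=0x39 cont=0 payload=0x39=57: acc |= 57<<0 -> acc=57 shift=7 [end]
Varint 2: bytes[3:4] = 39 -> value 57 (1 byte(s))
  byte[4]=0x9A cont=1 payload=0x1A=26: acc |= 26<<0 -> acc=26 shift=7
  byte[5]=0xCB cont=1 payload=0x4B=75: acc |= 75<<7 -> acc=9626 shift=14
  byte[6]=0x04 cont=0 payload=0x04=4: acc |= 4<<14 -> acc=75162 shift=21 [end]
Varint 3: bytes[4:7] = 9A CB 04 -> value 75162 (3 byte(s))
  byte[7]=0xE4 cont=1 payload=0x64=100: acc |= 100<<0 -> acc=100 shift=7
  byte[8]=0xB3 cont=1 payload=0x33=51: acc |= 51<<7 -> acc=6628 shift=14
  byte[9]=0x75 cont=0 payload=0x75=117: acc |= 117<<14 -> acc=1923556 shift=21 [end]
Varint 4: bytes[7:10] = E4 B3 75 -> value 1923556 (3 byte(s))
  byte[10]=0x8F cont=1 payload=0x0F=15: acc |= 15<<0 -> acc=15 shift=7
  byte[11]=0xD4 cont=1 payload=0x54=84: acc |= 84<<7 -> acc=10767 shift=14
  byte[12]=0xBD cont=1 payload=0x3D=61: acc |= 61<<14 -> acc=1010191 shift=21
  byte[13]=0x4F cont=0 payload=0x4F=79: acc |= 79<<21 -> acc=166685199 shift=28 [end]
Varint 5: bytes[10:14] = 8F D4 BD 4F -> value 166685199 (4 byte(s))

Answer: 3 1 3 3 4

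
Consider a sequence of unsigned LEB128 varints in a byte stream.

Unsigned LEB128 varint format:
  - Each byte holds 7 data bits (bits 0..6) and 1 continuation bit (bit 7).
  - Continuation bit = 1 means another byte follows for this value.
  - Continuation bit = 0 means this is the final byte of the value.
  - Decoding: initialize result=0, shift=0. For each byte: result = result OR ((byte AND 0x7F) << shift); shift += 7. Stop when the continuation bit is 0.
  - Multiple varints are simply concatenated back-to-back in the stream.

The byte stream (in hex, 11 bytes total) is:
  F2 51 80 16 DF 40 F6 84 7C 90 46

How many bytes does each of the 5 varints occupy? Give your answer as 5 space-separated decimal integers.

  byte[0]=0xF2 cont=1 payload=0x72=114: acc |= 114<<0 -> acc=114 shift=7
  byte[1]=0x51 cont=0 payload=0x51=81: acc |= 81<<7 -> acc=10482 shift=14 [end]
Varint 1: bytes[0:2] = F2 51 -> value 10482 (2 byte(s))
  byte[2]=0x80 cont=1 payload=0x00=0: acc |= 0<<0 -> acc=0 shift=7
  byte[3]=0x16 cont=0 payload=0x16=22: acc |= 22<<7 -> acc=2816 shift=14 [end]
Varint 2: bytes[2:4] = 80 16 -> value 2816 (2 byte(s))
  byte[4]=0xDF cont=1 payload=0x5F=95: acc |= 95<<0 -> acc=95 shift=7
  byte[5]=0x40 cont=0 payload=0x40=64: acc |= 64<<7 -> acc=8287 shift=14 [end]
Varint 3: bytes[4:6] = DF 40 -> value 8287 (2 byte(s))
  byte[6]=0xF6 cont=1 payload=0x76=118: acc |= 118<<0 -> acc=118 shift=7
  byte[7]=0x84 cont=1 payload=0x04=4: acc |= 4<<7 -> acc=630 shift=14
  byte[8]=0x7C cont=0 payload=0x7C=124: acc |= 124<<14 -> acc=2032246 shift=21 [end]
Varint 4: bytes[6:9] = F6 84 7C -> value 2032246 (3 byte(s))
  byte[9]=0x90 cont=1 payload=0x10=16: acc |= 16<<0 -> acc=16 shift=7
  byte[10]=0x46 cont=0 payload=0x46=70: acc |= 70<<7 -> acc=8976 shift=14 [end]
Varint 5: bytes[9:11] = 90 46 -> value 8976 (2 byte(s))

Answer: 2 2 2 3 2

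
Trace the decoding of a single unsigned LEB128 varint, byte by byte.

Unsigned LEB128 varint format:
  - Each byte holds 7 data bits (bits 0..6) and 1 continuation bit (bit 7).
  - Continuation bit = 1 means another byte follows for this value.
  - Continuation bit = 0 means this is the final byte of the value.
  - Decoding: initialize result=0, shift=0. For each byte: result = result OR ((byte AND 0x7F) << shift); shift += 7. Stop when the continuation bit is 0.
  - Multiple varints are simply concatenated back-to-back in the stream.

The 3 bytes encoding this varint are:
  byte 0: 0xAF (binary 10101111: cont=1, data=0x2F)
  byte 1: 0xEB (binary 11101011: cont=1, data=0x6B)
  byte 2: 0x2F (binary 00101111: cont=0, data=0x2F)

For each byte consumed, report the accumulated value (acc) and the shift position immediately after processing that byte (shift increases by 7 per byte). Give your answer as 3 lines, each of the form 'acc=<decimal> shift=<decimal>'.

Answer: acc=47 shift=7
acc=13743 shift=14
acc=783791 shift=21

Derivation:
byte 0=0xAF: payload=0x2F=47, contrib = 47<<0 = 47; acc -> 47, shift -> 7
byte 1=0xEB: payload=0x6B=107, contrib = 107<<7 = 13696; acc -> 13743, shift -> 14
byte 2=0x2F: payload=0x2F=47, contrib = 47<<14 = 770048; acc -> 783791, shift -> 21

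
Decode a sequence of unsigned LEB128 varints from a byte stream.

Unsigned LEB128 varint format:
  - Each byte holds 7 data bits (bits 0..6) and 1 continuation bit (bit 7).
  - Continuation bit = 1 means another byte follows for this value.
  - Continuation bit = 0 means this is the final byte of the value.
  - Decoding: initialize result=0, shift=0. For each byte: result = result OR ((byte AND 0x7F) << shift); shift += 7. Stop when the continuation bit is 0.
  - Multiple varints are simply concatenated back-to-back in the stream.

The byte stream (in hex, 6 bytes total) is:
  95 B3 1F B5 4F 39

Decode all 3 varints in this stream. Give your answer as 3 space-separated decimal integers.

Answer: 514453 10165 57

Derivation:
  byte[0]=0x95 cont=1 payload=0x15=21: acc |= 21<<0 -> acc=21 shift=7
  byte[1]=0xB3 cont=1 payload=0x33=51: acc |= 51<<7 -> acc=6549 shift=14
  byte[2]=0x1F cont=0 payload=0x1F=31: acc |= 31<<14 -> acc=514453 shift=21 [end]
Varint 1: bytes[0:3] = 95 B3 1F -> value 514453 (3 byte(s))
  byte[3]=0xB5 cont=1 payload=0x35=53: acc |= 53<<0 -> acc=53 shift=7
  byte[4]=0x4F cont=0 payload=0x4F=79: acc |= 79<<7 -> acc=10165 shift=14 [end]
Varint 2: bytes[3:5] = B5 4F -> value 10165 (2 byte(s))
  byte[5]=0x39 cont=0 payload=0x39=57: acc |= 57<<0 -> acc=57 shift=7 [end]
Varint 3: bytes[5:6] = 39 -> value 57 (1 byte(s))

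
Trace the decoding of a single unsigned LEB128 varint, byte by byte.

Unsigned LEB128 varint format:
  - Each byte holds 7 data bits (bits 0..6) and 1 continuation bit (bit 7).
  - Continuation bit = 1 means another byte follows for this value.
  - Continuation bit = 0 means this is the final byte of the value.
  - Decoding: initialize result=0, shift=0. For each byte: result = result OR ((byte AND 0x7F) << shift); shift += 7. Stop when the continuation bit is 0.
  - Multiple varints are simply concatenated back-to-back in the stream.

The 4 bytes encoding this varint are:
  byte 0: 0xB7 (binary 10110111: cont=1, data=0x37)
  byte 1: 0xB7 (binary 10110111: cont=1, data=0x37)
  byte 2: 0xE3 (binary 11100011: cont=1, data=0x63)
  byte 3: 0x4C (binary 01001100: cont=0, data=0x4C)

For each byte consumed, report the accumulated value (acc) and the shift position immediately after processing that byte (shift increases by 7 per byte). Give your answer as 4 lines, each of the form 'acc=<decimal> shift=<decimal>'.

Answer: acc=55 shift=7
acc=7095 shift=14
acc=1629111 shift=21
acc=161012663 shift=28

Derivation:
byte 0=0xB7: payload=0x37=55, contrib = 55<<0 = 55; acc -> 55, shift -> 7
byte 1=0xB7: payload=0x37=55, contrib = 55<<7 = 7040; acc -> 7095, shift -> 14
byte 2=0xE3: payload=0x63=99, contrib = 99<<14 = 1622016; acc -> 1629111, shift -> 21
byte 3=0x4C: payload=0x4C=76, contrib = 76<<21 = 159383552; acc -> 161012663, shift -> 28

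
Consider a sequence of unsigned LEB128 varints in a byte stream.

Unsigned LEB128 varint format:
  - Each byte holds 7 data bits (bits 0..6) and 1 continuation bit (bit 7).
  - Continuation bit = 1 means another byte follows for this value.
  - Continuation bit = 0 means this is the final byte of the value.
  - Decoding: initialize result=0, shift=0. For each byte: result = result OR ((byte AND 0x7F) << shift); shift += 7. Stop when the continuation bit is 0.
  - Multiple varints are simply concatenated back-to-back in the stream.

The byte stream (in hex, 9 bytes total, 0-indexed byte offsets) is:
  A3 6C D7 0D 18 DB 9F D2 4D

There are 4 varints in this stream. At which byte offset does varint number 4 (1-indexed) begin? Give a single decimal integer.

  byte[0]=0xA3 cont=1 payload=0x23=35: acc |= 35<<0 -> acc=35 shift=7
  byte[1]=0x6C cont=0 payload=0x6C=108: acc |= 108<<7 -> acc=13859 shift=14 [end]
Varint 1: bytes[0:2] = A3 6C -> value 13859 (2 byte(s))
  byte[2]=0xD7 cont=1 payload=0x57=87: acc |= 87<<0 -> acc=87 shift=7
  byte[3]=0x0D cont=0 payload=0x0D=13: acc |= 13<<7 -> acc=1751 shift=14 [end]
Varint 2: bytes[2:4] = D7 0D -> value 1751 (2 byte(s))
  byte[4]=0x18 cont=0 payload=0x18=24: acc |= 24<<0 -> acc=24 shift=7 [end]
Varint 3: bytes[4:5] = 18 -> value 24 (1 byte(s))
  byte[5]=0xDB cont=1 payload=0x5B=91: acc |= 91<<0 -> acc=91 shift=7
  byte[6]=0x9F cont=1 payload=0x1F=31: acc |= 31<<7 -> acc=4059 shift=14
  byte[7]=0xD2 cont=1 payload=0x52=82: acc |= 82<<14 -> acc=1347547 shift=21
  byte[8]=0x4D cont=0 payload=0x4D=77: acc |= 77<<21 -> acc=162828251 shift=28 [end]
Varint 4: bytes[5:9] = DB 9F D2 4D -> value 162828251 (4 byte(s))

Answer: 5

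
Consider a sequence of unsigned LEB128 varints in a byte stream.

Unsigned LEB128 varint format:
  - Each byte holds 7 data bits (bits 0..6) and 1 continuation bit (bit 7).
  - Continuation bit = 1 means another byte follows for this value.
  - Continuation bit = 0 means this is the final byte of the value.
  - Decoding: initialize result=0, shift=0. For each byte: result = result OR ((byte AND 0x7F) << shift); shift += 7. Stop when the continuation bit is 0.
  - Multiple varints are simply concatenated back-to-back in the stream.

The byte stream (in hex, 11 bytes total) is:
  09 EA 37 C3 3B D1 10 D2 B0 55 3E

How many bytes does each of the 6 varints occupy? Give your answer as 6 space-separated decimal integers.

  byte[0]=0x09 cont=0 payload=0x09=9: acc |= 9<<0 -> acc=9 shift=7 [end]
Varint 1: bytes[0:1] = 09 -> value 9 (1 byte(s))
  byte[1]=0xEA cont=1 payload=0x6A=106: acc |= 106<<0 -> acc=106 shift=7
  byte[2]=0x37 cont=0 payload=0x37=55: acc |= 55<<7 -> acc=7146 shift=14 [end]
Varint 2: bytes[1:3] = EA 37 -> value 7146 (2 byte(s))
  byte[3]=0xC3 cont=1 payload=0x43=67: acc |= 67<<0 -> acc=67 shift=7
  byte[4]=0x3B cont=0 payload=0x3B=59: acc |= 59<<7 -> acc=7619 shift=14 [end]
Varint 3: bytes[3:5] = C3 3B -> value 7619 (2 byte(s))
  byte[5]=0xD1 cont=1 payload=0x51=81: acc |= 81<<0 -> acc=81 shift=7
  byte[6]=0x10 cont=0 payload=0x10=16: acc |= 16<<7 -> acc=2129 shift=14 [end]
Varint 4: bytes[5:7] = D1 10 -> value 2129 (2 byte(s))
  byte[7]=0xD2 cont=1 payload=0x52=82: acc |= 82<<0 -> acc=82 shift=7
  byte[8]=0xB0 cont=1 payload=0x30=48: acc |= 48<<7 -> acc=6226 shift=14
  byte[9]=0x55 cont=0 payload=0x55=85: acc |= 85<<14 -> acc=1398866 shift=21 [end]
Varint 5: bytes[7:10] = D2 B0 55 -> value 1398866 (3 byte(s))
  byte[10]=0x3E cont=0 payload=0x3E=62: acc |= 62<<0 -> acc=62 shift=7 [end]
Varint 6: bytes[10:11] = 3E -> value 62 (1 byte(s))

Answer: 1 2 2 2 3 1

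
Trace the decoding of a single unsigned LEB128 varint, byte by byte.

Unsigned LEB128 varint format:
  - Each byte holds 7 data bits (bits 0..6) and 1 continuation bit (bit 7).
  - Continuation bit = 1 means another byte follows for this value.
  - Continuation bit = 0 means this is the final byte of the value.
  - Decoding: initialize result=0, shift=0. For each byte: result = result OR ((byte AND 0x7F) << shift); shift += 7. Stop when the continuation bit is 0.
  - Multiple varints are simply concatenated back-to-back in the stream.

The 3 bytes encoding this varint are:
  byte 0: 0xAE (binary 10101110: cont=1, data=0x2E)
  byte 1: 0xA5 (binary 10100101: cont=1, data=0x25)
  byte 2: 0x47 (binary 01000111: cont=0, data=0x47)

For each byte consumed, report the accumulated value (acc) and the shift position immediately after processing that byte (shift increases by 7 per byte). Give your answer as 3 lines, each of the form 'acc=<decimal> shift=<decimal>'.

byte 0=0xAE: payload=0x2E=46, contrib = 46<<0 = 46; acc -> 46, shift -> 7
byte 1=0xA5: payload=0x25=37, contrib = 37<<7 = 4736; acc -> 4782, shift -> 14
byte 2=0x47: payload=0x47=71, contrib = 71<<14 = 1163264; acc -> 1168046, shift -> 21

Answer: acc=46 shift=7
acc=4782 shift=14
acc=1168046 shift=21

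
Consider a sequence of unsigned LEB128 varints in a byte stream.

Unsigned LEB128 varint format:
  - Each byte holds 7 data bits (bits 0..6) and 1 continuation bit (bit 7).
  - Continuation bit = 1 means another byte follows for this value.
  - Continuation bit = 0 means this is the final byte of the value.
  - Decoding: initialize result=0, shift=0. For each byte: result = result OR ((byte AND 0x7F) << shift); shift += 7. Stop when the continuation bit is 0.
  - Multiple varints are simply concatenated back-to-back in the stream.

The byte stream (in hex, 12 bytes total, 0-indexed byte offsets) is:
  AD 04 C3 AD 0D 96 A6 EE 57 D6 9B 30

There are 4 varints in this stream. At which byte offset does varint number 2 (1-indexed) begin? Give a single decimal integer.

Answer: 2

Derivation:
  byte[0]=0xAD cont=1 payload=0x2D=45: acc |= 45<<0 -> acc=45 shift=7
  byte[1]=0x04 cont=0 payload=0x04=4: acc |= 4<<7 -> acc=557 shift=14 [end]
Varint 1: bytes[0:2] = AD 04 -> value 557 (2 byte(s))
  byte[2]=0xC3 cont=1 payload=0x43=67: acc |= 67<<0 -> acc=67 shift=7
  byte[3]=0xAD cont=1 payload=0x2D=45: acc |= 45<<7 -> acc=5827 shift=14
  byte[4]=0x0D cont=0 payload=0x0D=13: acc |= 13<<14 -> acc=218819 shift=21 [end]
Varint 2: bytes[2:5] = C3 AD 0D -> value 218819 (3 byte(s))
  byte[5]=0x96 cont=1 payload=0x16=22: acc |= 22<<0 -> acc=22 shift=7
  byte[6]=0xA6 cont=1 payload=0x26=38: acc |= 38<<7 -> acc=4886 shift=14
  byte[7]=0xEE cont=1 payload=0x6E=110: acc |= 110<<14 -> acc=1807126 shift=21
  byte[8]=0x57 cont=0 payload=0x57=87: acc |= 87<<21 -> acc=184259350 shift=28 [end]
Varint 3: bytes[5:9] = 96 A6 EE 57 -> value 184259350 (4 byte(s))
  byte[9]=0xD6 cont=1 payload=0x56=86: acc |= 86<<0 -> acc=86 shift=7
  byte[10]=0x9B cont=1 payload=0x1B=27: acc |= 27<<7 -> acc=3542 shift=14
  byte[11]=0x30 cont=0 payload=0x30=48: acc |= 48<<14 -> acc=789974 shift=21 [end]
Varint 4: bytes[9:12] = D6 9B 30 -> value 789974 (3 byte(s))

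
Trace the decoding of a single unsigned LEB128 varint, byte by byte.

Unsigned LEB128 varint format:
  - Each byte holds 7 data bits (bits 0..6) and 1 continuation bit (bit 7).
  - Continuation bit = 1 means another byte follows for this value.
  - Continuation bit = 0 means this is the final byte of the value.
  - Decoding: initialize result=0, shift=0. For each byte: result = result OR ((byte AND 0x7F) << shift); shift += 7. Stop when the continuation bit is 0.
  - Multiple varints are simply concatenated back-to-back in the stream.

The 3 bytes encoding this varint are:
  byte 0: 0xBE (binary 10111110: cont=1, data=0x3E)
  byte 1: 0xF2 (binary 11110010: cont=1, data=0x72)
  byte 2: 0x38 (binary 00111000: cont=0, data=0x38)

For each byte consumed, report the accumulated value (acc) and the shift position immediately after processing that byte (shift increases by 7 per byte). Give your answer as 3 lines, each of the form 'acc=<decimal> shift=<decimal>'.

Answer: acc=62 shift=7
acc=14654 shift=14
acc=932158 shift=21

Derivation:
byte 0=0xBE: payload=0x3E=62, contrib = 62<<0 = 62; acc -> 62, shift -> 7
byte 1=0xF2: payload=0x72=114, contrib = 114<<7 = 14592; acc -> 14654, shift -> 14
byte 2=0x38: payload=0x38=56, contrib = 56<<14 = 917504; acc -> 932158, shift -> 21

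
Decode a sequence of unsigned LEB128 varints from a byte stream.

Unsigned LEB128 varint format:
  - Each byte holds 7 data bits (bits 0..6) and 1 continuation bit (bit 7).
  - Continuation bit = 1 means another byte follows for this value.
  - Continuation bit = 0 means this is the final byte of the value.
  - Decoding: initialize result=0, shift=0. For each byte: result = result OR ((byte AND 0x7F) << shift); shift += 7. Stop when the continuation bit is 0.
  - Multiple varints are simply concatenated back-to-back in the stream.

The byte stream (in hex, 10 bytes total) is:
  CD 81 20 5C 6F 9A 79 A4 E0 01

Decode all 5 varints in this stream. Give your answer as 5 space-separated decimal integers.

Answer: 524493 92 111 15514 28708

Derivation:
  byte[0]=0xCD cont=1 payload=0x4D=77: acc |= 77<<0 -> acc=77 shift=7
  byte[1]=0x81 cont=1 payload=0x01=1: acc |= 1<<7 -> acc=205 shift=14
  byte[2]=0x20 cont=0 payload=0x20=32: acc |= 32<<14 -> acc=524493 shift=21 [end]
Varint 1: bytes[0:3] = CD 81 20 -> value 524493 (3 byte(s))
  byte[3]=0x5C cont=0 payload=0x5C=92: acc |= 92<<0 -> acc=92 shift=7 [end]
Varint 2: bytes[3:4] = 5C -> value 92 (1 byte(s))
  byte[4]=0x6F cont=0 payload=0x6F=111: acc |= 111<<0 -> acc=111 shift=7 [end]
Varint 3: bytes[4:5] = 6F -> value 111 (1 byte(s))
  byte[5]=0x9A cont=1 payload=0x1A=26: acc |= 26<<0 -> acc=26 shift=7
  byte[6]=0x79 cont=0 payload=0x79=121: acc |= 121<<7 -> acc=15514 shift=14 [end]
Varint 4: bytes[5:7] = 9A 79 -> value 15514 (2 byte(s))
  byte[7]=0xA4 cont=1 payload=0x24=36: acc |= 36<<0 -> acc=36 shift=7
  byte[8]=0xE0 cont=1 payload=0x60=96: acc |= 96<<7 -> acc=12324 shift=14
  byte[9]=0x01 cont=0 payload=0x01=1: acc |= 1<<14 -> acc=28708 shift=21 [end]
Varint 5: bytes[7:10] = A4 E0 01 -> value 28708 (3 byte(s))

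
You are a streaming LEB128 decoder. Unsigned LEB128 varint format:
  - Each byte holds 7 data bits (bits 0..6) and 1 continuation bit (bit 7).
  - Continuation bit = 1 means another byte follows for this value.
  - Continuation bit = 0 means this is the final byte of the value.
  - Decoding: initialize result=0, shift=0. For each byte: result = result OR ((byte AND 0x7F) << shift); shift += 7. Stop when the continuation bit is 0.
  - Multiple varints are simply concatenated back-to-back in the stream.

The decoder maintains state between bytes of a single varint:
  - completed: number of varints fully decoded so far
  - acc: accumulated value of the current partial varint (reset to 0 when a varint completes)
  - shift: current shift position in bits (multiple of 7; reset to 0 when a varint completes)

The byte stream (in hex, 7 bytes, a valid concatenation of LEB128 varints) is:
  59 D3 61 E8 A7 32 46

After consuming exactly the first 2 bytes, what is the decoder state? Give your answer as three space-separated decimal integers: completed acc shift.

Answer: 1 83 7

Derivation:
byte[0]=0x59 cont=0 payload=0x59: varint #1 complete (value=89); reset -> completed=1 acc=0 shift=0
byte[1]=0xD3 cont=1 payload=0x53: acc |= 83<<0 -> completed=1 acc=83 shift=7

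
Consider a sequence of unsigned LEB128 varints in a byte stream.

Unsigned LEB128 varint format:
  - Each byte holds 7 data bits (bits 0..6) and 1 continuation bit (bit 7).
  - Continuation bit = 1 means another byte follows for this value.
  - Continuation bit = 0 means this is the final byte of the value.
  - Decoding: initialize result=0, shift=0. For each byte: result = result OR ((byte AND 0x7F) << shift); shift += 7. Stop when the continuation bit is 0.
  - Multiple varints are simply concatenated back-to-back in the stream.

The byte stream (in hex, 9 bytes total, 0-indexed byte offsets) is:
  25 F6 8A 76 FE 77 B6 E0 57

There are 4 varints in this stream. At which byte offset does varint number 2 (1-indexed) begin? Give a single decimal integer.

  byte[0]=0x25 cont=0 payload=0x25=37: acc |= 37<<0 -> acc=37 shift=7 [end]
Varint 1: bytes[0:1] = 25 -> value 37 (1 byte(s))
  byte[1]=0xF6 cont=1 payload=0x76=118: acc |= 118<<0 -> acc=118 shift=7
  byte[2]=0x8A cont=1 payload=0x0A=10: acc |= 10<<7 -> acc=1398 shift=14
  byte[3]=0x76 cont=0 payload=0x76=118: acc |= 118<<14 -> acc=1934710 shift=21 [end]
Varint 2: bytes[1:4] = F6 8A 76 -> value 1934710 (3 byte(s))
  byte[4]=0xFE cont=1 payload=0x7E=126: acc |= 126<<0 -> acc=126 shift=7
  byte[5]=0x77 cont=0 payload=0x77=119: acc |= 119<<7 -> acc=15358 shift=14 [end]
Varint 3: bytes[4:6] = FE 77 -> value 15358 (2 byte(s))
  byte[6]=0xB6 cont=1 payload=0x36=54: acc |= 54<<0 -> acc=54 shift=7
  byte[7]=0xE0 cont=1 payload=0x60=96: acc |= 96<<7 -> acc=12342 shift=14
  byte[8]=0x57 cont=0 payload=0x57=87: acc |= 87<<14 -> acc=1437750 shift=21 [end]
Varint 4: bytes[6:9] = B6 E0 57 -> value 1437750 (3 byte(s))

Answer: 1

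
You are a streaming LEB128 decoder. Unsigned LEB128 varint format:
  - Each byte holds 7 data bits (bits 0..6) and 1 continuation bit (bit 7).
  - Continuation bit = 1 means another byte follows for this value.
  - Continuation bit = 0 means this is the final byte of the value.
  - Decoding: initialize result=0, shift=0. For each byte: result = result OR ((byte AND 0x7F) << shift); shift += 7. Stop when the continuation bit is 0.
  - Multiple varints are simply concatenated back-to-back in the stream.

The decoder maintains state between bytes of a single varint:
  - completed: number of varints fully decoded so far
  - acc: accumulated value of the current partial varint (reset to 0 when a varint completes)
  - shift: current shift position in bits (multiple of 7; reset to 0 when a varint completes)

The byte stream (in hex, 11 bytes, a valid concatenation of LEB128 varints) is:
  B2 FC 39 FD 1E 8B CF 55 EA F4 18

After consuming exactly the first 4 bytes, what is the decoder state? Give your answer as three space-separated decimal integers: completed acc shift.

Answer: 1 125 7

Derivation:
byte[0]=0xB2 cont=1 payload=0x32: acc |= 50<<0 -> completed=0 acc=50 shift=7
byte[1]=0xFC cont=1 payload=0x7C: acc |= 124<<7 -> completed=0 acc=15922 shift=14
byte[2]=0x39 cont=0 payload=0x39: varint #1 complete (value=949810); reset -> completed=1 acc=0 shift=0
byte[3]=0xFD cont=1 payload=0x7D: acc |= 125<<0 -> completed=1 acc=125 shift=7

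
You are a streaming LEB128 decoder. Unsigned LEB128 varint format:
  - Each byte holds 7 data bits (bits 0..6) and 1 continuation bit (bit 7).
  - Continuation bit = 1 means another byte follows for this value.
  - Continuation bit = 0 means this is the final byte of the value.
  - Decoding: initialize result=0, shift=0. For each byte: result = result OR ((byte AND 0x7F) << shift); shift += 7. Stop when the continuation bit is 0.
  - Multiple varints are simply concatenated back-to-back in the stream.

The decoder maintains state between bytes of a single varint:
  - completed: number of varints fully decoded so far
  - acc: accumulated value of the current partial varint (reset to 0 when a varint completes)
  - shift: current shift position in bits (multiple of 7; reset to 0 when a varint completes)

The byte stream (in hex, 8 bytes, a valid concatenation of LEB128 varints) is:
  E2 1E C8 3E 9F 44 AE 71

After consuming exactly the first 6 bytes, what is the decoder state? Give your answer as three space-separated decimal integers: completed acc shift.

byte[0]=0xE2 cont=1 payload=0x62: acc |= 98<<0 -> completed=0 acc=98 shift=7
byte[1]=0x1E cont=0 payload=0x1E: varint #1 complete (value=3938); reset -> completed=1 acc=0 shift=0
byte[2]=0xC8 cont=1 payload=0x48: acc |= 72<<0 -> completed=1 acc=72 shift=7
byte[3]=0x3E cont=0 payload=0x3E: varint #2 complete (value=8008); reset -> completed=2 acc=0 shift=0
byte[4]=0x9F cont=1 payload=0x1F: acc |= 31<<0 -> completed=2 acc=31 shift=7
byte[5]=0x44 cont=0 payload=0x44: varint #3 complete (value=8735); reset -> completed=3 acc=0 shift=0

Answer: 3 0 0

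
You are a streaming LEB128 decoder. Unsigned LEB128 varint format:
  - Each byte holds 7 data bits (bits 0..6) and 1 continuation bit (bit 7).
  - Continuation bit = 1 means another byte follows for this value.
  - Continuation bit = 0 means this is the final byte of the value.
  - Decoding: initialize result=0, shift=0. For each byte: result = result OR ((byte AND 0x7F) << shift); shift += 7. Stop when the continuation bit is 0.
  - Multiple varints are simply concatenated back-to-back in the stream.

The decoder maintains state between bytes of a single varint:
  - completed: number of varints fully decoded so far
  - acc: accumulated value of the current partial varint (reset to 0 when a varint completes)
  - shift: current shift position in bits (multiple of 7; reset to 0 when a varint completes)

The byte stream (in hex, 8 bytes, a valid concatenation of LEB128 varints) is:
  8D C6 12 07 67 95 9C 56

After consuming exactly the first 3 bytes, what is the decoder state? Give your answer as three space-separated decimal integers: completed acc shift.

byte[0]=0x8D cont=1 payload=0x0D: acc |= 13<<0 -> completed=0 acc=13 shift=7
byte[1]=0xC6 cont=1 payload=0x46: acc |= 70<<7 -> completed=0 acc=8973 shift=14
byte[2]=0x12 cont=0 payload=0x12: varint #1 complete (value=303885); reset -> completed=1 acc=0 shift=0

Answer: 1 0 0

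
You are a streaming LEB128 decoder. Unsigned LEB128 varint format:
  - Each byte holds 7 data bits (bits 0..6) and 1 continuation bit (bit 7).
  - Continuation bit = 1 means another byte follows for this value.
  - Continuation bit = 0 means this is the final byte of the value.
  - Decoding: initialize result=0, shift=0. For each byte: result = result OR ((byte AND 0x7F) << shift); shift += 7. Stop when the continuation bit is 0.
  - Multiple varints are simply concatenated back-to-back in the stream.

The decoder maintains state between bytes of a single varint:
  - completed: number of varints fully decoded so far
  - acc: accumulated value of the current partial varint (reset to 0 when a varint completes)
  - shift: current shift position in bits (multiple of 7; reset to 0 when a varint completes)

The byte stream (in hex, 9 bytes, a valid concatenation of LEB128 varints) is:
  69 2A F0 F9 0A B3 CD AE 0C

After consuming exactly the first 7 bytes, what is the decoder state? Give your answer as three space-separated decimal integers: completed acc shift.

byte[0]=0x69 cont=0 payload=0x69: varint #1 complete (value=105); reset -> completed=1 acc=0 shift=0
byte[1]=0x2A cont=0 payload=0x2A: varint #2 complete (value=42); reset -> completed=2 acc=0 shift=0
byte[2]=0xF0 cont=1 payload=0x70: acc |= 112<<0 -> completed=2 acc=112 shift=7
byte[3]=0xF9 cont=1 payload=0x79: acc |= 121<<7 -> completed=2 acc=15600 shift=14
byte[4]=0x0A cont=0 payload=0x0A: varint #3 complete (value=179440); reset -> completed=3 acc=0 shift=0
byte[5]=0xB3 cont=1 payload=0x33: acc |= 51<<0 -> completed=3 acc=51 shift=7
byte[6]=0xCD cont=1 payload=0x4D: acc |= 77<<7 -> completed=3 acc=9907 shift=14

Answer: 3 9907 14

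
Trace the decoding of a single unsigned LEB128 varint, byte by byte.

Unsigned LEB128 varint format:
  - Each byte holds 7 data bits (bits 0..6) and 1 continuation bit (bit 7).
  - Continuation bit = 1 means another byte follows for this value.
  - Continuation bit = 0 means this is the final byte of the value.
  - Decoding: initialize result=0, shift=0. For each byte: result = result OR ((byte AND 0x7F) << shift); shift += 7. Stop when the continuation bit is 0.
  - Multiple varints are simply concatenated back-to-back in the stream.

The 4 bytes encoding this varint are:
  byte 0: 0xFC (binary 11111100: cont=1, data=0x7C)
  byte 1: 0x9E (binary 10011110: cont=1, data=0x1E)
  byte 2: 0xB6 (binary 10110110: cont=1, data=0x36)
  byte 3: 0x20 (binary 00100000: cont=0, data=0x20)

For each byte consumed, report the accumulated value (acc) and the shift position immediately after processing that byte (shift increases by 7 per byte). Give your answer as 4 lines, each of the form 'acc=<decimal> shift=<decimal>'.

byte 0=0xFC: payload=0x7C=124, contrib = 124<<0 = 124; acc -> 124, shift -> 7
byte 1=0x9E: payload=0x1E=30, contrib = 30<<7 = 3840; acc -> 3964, shift -> 14
byte 2=0xB6: payload=0x36=54, contrib = 54<<14 = 884736; acc -> 888700, shift -> 21
byte 3=0x20: payload=0x20=32, contrib = 32<<21 = 67108864; acc -> 67997564, shift -> 28

Answer: acc=124 shift=7
acc=3964 shift=14
acc=888700 shift=21
acc=67997564 shift=28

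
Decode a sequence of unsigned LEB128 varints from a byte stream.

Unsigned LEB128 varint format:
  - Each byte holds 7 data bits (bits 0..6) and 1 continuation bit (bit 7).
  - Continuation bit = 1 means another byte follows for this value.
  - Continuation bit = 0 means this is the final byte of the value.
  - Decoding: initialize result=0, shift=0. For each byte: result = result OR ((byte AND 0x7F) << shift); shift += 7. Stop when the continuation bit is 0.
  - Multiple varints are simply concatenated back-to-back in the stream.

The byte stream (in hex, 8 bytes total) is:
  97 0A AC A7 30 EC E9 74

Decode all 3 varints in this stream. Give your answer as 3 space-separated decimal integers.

Answer: 1303 791468 1914092

Derivation:
  byte[0]=0x97 cont=1 payload=0x17=23: acc |= 23<<0 -> acc=23 shift=7
  byte[1]=0x0A cont=0 payload=0x0A=10: acc |= 10<<7 -> acc=1303 shift=14 [end]
Varint 1: bytes[0:2] = 97 0A -> value 1303 (2 byte(s))
  byte[2]=0xAC cont=1 payload=0x2C=44: acc |= 44<<0 -> acc=44 shift=7
  byte[3]=0xA7 cont=1 payload=0x27=39: acc |= 39<<7 -> acc=5036 shift=14
  byte[4]=0x30 cont=0 payload=0x30=48: acc |= 48<<14 -> acc=791468 shift=21 [end]
Varint 2: bytes[2:5] = AC A7 30 -> value 791468 (3 byte(s))
  byte[5]=0xEC cont=1 payload=0x6C=108: acc |= 108<<0 -> acc=108 shift=7
  byte[6]=0xE9 cont=1 payload=0x69=105: acc |= 105<<7 -> acc=13548 shift=14
  byte[7]=0x74 cont=0 payload=0x74=116: acc |= 116<<14 -> acc=1914092 shift=21 [end]
Varint 3: bytes[5:8] = EC E9 74 -> value 1914092 (3 byte(s))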